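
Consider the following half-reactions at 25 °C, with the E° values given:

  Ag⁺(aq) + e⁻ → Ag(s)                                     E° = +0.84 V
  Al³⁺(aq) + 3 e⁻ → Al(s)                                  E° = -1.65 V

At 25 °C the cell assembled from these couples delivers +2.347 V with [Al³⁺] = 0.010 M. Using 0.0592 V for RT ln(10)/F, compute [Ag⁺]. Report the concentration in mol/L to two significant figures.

Ag⁺/Ag is the cathode, Al³⁺/Al the anode: E°cell = +2.49 V, n = 3.
Overall reaction: 3 Ag⁺(aq) + Al(s) → 3 Ag(s) + Al³⁺(aq); Q = [Al³⁺]^1/[Ag⁺]^3.
From E = E° − (0.0592/n) log Q: log Q = (E° − E)·n/0.0592 = (+2.49 − (+2.347))·3/0.0592 = 7.2466.
So 3·log[Ag⁺] = 1·log(0.01) − log Q = -2.0000 − (7.2466) = -9.2466; log[Ag⁺] = -9.2466 / 3 = -3.0822; [Ag⁺] = 10^(-3.0822) ≈ 0.00083 M.

0.00083 M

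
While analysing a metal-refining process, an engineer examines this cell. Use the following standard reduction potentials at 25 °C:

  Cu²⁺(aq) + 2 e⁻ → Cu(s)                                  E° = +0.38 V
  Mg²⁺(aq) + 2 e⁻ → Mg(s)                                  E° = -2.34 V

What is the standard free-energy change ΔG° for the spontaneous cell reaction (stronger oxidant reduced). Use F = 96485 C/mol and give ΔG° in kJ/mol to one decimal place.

Cu²⁺/Cu (E° = +0.38 V) is the cathode; Mg²⁺/Mg (E° = -2.34 V) is the anode, so E°cell = +2.72 V.
Balancing electrons gives n = 2 (lcm of 2 and 2).
ΔG° = −nFE° = −(2)(96485)(+2.72) = -524,878 J = -524.9 kJ/mol.

-524.9 kJ/mol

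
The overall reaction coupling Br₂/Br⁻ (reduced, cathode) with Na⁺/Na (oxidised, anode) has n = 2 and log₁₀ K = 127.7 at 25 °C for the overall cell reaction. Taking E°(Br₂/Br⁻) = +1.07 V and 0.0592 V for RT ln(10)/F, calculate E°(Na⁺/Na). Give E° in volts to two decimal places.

E°cell = (0.0592/n)·log K = (0.0592/2)(127.7) = +3.780 V.
Since Br₂/Br⁻ is the cathode and Na⁺/Na the anode, E°cell = E°(Br₂/Br⁻) − E°(Na⁺/Na).
So E°(Na⁺/Na) = E°(Br₂/Br⁻) − E°cell = (+1.07) − (+3.780) = -2.71 V.

-2.71 V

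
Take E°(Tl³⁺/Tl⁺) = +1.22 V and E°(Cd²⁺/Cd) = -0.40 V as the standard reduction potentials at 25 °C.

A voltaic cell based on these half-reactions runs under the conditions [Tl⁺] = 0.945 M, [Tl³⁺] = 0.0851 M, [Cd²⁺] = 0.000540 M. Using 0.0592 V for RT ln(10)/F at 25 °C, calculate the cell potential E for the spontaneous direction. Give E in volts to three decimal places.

+1.686 V

Tl³⁺/Tl⁺ is the cathode (higher E°), Cd²⁺/Cd the anode: E°cell = +1.22 − (-0.40) = +1.62 V, n = 2.
Overall: Tl³⁺(aq) + Cd(s) → Tl⁺(aq) + Cd²⁺(aq)
Q = [Tl⁺]·[Cd²⁺] / ([Tl³⁺]); log Q = -2.222.
E = E° − (0.0592/n) log Q = +1.62 − (0.0592/2)(-2.222) = +1.686 V.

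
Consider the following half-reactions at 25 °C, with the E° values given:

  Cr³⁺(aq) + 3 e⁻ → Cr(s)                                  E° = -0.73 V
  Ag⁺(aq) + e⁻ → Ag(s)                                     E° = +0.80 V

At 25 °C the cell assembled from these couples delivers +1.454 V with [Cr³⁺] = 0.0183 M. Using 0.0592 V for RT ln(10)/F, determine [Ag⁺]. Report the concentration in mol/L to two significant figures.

0.014 M

Ag⁺/Ag is the cathode, Cr³⁺/Cr the anode: E°cell = +1.53 V, n = 3.
Overall reaction: 3 Ag⁺(aq) + Cr(s) → 3 Ag(s) + Cr³⁺(aq); Q = [Cr³⁺]^1/[Ag⁺]^3.
From E = E° − (0.0592/n) log Q: log Q = (E° − E)·n/0.0592 = (+1.53 − (+1.454))·3/0.0592 = 3.8514.
So 3·log[Ag⁺] = 1·log(0.0183) − log Q = -1.7375 − (3.8514) = -5.5889; log[Ag⁺] = -5.5889 / 3 = -1.8630; [Ag⁺] = 10^(-1.8630) ≈ 0.014 M.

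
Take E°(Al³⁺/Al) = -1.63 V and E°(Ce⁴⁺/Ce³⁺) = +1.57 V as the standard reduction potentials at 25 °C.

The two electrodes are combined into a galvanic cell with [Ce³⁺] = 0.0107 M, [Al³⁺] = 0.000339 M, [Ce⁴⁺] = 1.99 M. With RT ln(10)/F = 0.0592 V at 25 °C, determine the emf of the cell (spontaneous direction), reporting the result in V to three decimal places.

+3.403 V

Ce⁴⁺/Ce³⁺ is the cathode (higher E°), Al³⁺/Al the anode: E°cell = +1.57 − (-1.63) = +3.20 V, n = 3.
Overall: 3 Ce⁴⁺(aq) + Al(s) → 3 Ce³⁺(aq) + Al³⁺(aq)
Q = [Ce³⁺]^3·[Al³⁺] / ([Ce⁴⁺]^3); log Q = -10.278.
E = E° − (0.0592/n) log Q = +3.20 − (0.0592/3)(-10.278) = +3.403 V.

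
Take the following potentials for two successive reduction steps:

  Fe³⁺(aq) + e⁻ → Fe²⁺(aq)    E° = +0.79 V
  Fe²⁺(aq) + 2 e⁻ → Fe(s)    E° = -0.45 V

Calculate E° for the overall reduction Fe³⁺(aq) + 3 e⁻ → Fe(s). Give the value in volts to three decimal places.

Adding the free-energy changes (−nFE°) of the two steps gives −n₃FE°₃ = −n₁FE°₁ − n₂FE°₂.
E°₃ = (1×+0.79 + 2×-0.45) / 3 = (-0.110) / 3 = -0.037 V.

-0.037 V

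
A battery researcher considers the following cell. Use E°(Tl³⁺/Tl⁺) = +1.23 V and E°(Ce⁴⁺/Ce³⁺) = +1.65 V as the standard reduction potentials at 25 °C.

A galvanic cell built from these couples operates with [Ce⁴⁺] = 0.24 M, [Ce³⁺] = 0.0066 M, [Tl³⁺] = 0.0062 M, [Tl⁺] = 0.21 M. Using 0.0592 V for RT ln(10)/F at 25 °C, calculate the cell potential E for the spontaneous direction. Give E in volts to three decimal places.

+0.558 V

Ce⁴⁺/Ce³⁺ is the cathode (higher E°), Tl³⁺/Tl⁺ the anode: E°cell = +1.65 − (+1.23) = +0.42 V, n = 2.
Overall: 2 Ce⁴⁺(aq) + Tl⁺(aq) → 2 Ce³⁺(aq) + Tl³⁺(aq)
Q = [Ce³⁺]^2·[Tl³⁺] / ([Ce⁴⁺]^2·[Tl⁺]); log Q = -4.651.
E = E° − (0.0592/n) log Q = +0.42 − (0.0592/2)(-4.651) = +0.558 V.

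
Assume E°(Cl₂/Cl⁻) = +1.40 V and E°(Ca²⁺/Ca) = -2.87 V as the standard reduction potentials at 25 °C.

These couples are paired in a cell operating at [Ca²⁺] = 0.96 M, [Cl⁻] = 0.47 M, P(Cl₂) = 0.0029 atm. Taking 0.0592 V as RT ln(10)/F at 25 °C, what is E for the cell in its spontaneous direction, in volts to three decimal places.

+4.215 V

Cl₂/Cl⁻ is the cathode (higher E°), Ca²⁺/Ca the anode: E°cell = +1.40 − (-2.87) = +4.27 V, n = 2.
Overall: Cl₂(g) + Ca(s) → 2 Cl⁻(aq) + Ca²⁺(aq)
Q = [Cl⁻]^2·[Ca²⁺] / (P(Cl₂)); log Q = 1.864.
E = E° − (0.0592/n) log Q = +4.27 − (0.0592/2)(1.864) = +4.215 V.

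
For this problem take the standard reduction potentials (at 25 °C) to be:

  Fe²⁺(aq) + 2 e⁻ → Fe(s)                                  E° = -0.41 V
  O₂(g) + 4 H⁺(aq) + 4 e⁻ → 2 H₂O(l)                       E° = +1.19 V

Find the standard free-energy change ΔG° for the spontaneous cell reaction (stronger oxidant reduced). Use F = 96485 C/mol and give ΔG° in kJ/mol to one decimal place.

-617.5 kJ/mol

O₂/H₂O (E° = +1.19 V) is the cathode; Fe²⁺/Fe (E° = -0.41 V) is the anode, so E°cell = +1.60 V.
Balancing electrons gives n = 4 (lcm of 4 and 2).
ΔG° = −nFE° = −(4)(96485)(+1.60) = -617,504 J = -617.5 kJ/mol.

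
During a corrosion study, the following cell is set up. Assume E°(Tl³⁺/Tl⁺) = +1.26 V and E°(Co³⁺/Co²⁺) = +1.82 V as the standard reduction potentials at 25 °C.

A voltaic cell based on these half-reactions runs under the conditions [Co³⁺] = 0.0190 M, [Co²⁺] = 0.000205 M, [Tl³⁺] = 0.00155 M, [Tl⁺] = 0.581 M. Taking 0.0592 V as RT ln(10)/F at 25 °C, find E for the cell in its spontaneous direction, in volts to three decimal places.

Co³⁺/Co²⁺ is the cathode (higher E°), Tl³⁺/Tl⁺ the anode: E°cell = +1.82 − (+1.26) = +0.56 V, n = 2.
Overall: 2 Co³⁺(aq) + Tl⁺(aq) → 2 Co²⁺(aq) + Tl³⁺(aq)
Q = [Co²⁺]^2·[Tl³⁺] / ([Co³⁺]^2·[Tl⁺]); log Q = -6.508.
E = E° − (0.0592/n) log Q = +0.56 − (0.0592/2)(-6.508) = +0.753 V.

+0.753 V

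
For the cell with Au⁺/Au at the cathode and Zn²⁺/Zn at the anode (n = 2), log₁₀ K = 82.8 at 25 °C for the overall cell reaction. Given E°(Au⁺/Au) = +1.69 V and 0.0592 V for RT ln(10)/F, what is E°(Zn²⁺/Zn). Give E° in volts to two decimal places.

E°cell = (0.0592/n)·log K = (0.0592/2)(82.8) = +2.451 V.
Since Au⁺/Au is the cathode and Zn²⁺/Zn the anode, E°cell = E°(Au⁺/Au) − E°(Zn²⁺/Zn).
So E°(Zn²⁺/Zn) = E°(Au⁺/Au) − E°cell = (+1.69) − (+2.451) = -0.76 V.

-0.76 V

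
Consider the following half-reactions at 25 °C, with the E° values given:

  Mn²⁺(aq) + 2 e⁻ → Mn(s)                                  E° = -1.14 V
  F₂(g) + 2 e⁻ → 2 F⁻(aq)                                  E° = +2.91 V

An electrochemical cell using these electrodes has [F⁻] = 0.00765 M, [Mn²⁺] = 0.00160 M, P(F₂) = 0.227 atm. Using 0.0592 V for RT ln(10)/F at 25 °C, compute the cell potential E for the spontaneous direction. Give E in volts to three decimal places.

+4.239 V

F₂/F⁻ is the cathode (higher E°), Mn²⁺/Mn the anode: E°cell = +2.91 − (-1.14) = +4.05 V, n = 2.
Overall: F₂(g) + Mn(s) → 2 F⁻(aq) + Mn²⁺(aq)
Q = [F⁻]^2·[Mn²⁺] / (P(F₂)); log Q = -6.385.
E = E° − (0.0592/n) log Q = +4.05 − (0.0592/2)(-6.385) = +4.239 V.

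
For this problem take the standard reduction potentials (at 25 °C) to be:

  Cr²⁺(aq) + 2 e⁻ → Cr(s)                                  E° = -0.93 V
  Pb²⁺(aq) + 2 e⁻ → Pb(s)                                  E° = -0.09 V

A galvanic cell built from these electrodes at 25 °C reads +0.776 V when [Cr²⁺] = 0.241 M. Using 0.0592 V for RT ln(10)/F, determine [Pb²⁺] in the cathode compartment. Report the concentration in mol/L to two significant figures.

Pb²⁺/Pb is the cathode, Cr²⁺/Cr the anode: E°cell = +0.84 V, n = 2.
Overall reaction: Pb²⁺(aq) + Cr(s) → Pb(s) + Cr²⁺(aq); Q = [Cr²⁺]^1/[Pb²⁺]^1.
From E = E° − (0.0592/n) log Q: log Q = (E° − E)·n/0.0592 = (+0.84 − (+0.776))·2/0.0592 = 2.1622.
So 1·log[Pb²⁺] = 1·log(0.241) − log Q = -0.6180 − (2.1622) = -2.7802; [Pb²⁺] = 10^(-2.7802) ≈ 0.0017 M.

0.0017 M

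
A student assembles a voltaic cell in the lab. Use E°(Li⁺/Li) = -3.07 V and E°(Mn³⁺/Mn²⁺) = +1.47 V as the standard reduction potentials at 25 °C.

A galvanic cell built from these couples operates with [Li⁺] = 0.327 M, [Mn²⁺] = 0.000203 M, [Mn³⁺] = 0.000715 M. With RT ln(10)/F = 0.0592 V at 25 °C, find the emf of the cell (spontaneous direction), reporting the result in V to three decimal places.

+4.601 V

Mn³⁺/Mn²⁺ is the cathode (higher E°), Li⁺/Li the anode: E°cell = +1.47 − (-3.07) = +4.54 V, n = 1.
Overall: Mn³⁺(aq) + Li(s) → Mn²⁺(aq) + Li⁺(aq)
Q = [Mn²⁺]·[Li⁺] / ([Mn³⁺]); log Q = -1.032.
E = E° − (0.0592/n) log Q = +4.54 − (0.0592/1)(-1.032) = +4.601 V.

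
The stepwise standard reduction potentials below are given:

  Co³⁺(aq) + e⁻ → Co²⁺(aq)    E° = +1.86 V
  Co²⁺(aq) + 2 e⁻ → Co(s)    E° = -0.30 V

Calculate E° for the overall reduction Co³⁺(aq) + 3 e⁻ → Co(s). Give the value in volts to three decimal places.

Adding the free-energy changes (−nFE°) of the two steps gives −n₃FE°₃ = −n₁FE°₁ − n₂FE°₂.
E°₃ = (1×+1.86 + 2×-0.30) / 3 = (+1.260) / 3 = +0.420 V.
Simply averaging or adding the two E° values would be wrong; the electron-weighted sum is required.

+0.420 V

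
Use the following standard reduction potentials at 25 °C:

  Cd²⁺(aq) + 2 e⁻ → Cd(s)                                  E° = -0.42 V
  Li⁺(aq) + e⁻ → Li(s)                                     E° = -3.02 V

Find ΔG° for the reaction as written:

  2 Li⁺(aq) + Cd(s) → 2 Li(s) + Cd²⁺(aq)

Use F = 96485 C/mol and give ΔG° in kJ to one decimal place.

+501.7 kJ

As written, Li⁺/Li is reduced (cathode) and Cd²⁺/Cd is oxidised (anode), so E°cell = (-3.02) − (-0.42) = -2.60 V.
Balancing electrons gives n = 2.
ΔG° = −nFE° = −(2)(96485)(-2.60) = 501,722 J = +501.7 kJ.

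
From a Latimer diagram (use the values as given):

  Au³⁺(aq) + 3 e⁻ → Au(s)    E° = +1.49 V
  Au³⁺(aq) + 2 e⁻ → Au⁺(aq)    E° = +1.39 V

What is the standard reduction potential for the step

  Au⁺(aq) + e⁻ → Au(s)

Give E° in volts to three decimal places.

+1.690 V

Sequential free energies add, so n₃E°₃ = n₁E°₁ + n₂E°₂.
With n₃ = 3, and the known step contributing 2×(+1.39) V, the unknown satisfies 1·E° = 3×(+1.49) − 2×(+1.39) = +1.690.
E° = +1.690 / 1 = +1.690 V.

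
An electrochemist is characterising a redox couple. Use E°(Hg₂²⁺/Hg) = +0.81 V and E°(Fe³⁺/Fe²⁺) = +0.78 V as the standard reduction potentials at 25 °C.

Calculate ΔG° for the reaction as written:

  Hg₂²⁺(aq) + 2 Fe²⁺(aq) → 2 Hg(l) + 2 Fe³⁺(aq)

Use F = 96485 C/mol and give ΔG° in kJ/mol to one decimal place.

-5.8 kJ/mol

As written, Hg₂²⁺/Hg is reduced (cathode) and Fe³⁺/Fe²⁺ is oxidised (anode), so E°cell = (+0.81) − (+0.78) = +0.03 V.
Balancing electrons gives n = 2.
ΔG° = −nFE° = −(2)(96485)(+0.03) = -5,789 J = -5.8 kJ/mol.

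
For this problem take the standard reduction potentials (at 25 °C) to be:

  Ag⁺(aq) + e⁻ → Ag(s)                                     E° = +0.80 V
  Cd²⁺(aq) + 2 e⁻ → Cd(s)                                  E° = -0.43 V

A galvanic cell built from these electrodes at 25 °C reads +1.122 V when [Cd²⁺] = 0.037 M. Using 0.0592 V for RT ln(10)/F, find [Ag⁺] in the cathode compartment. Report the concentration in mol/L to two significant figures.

0.0029 M

Ag⁺/Ag is the cathode, Cd²⁺/Cd the anode: E°cell = +1.23 V, n = 2.
Overall reaction: 2 Ag⁺(aq) + Cd(s) → 2 Ag(s) + Cd²⁺(aq); Q = [Cd²⁺]^1/[Ag⁺]^2.
From E = E° − (0.0592/n) log Q: log Q = (E° − E)·n/0.0592 = (+1.23 − (+1.122))·2/0.0592 = 3.6486.
So 2·log[Ag⁺] = 1·log(0.037) − log Q = -1.4318 − (3.6486) = -5.0804; log[Ag⁺] = -5.0804 / 2 = -2.5402; [Ag⁺] = 10^(-2.5402) ≈ 0.0029 M.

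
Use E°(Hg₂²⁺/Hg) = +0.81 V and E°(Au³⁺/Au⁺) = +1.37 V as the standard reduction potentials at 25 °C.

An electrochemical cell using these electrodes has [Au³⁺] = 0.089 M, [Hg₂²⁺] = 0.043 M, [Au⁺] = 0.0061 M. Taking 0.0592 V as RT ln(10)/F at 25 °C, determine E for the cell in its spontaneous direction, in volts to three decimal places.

Au³⁺/Au⁺ is the cathode (higher E°), Hg₂²⁺/Hg the anode: E°cell = +1.37 − (+0.81) = +0.56 V, n = 2.
Overall: Au³⁺(aq) + 2 Hg(l) → Au⁺(aq) + Hg₂²⁺(aq)
Q = [Au⁺]·[Hg₂²⁺] / ([Au³⁺]); log Q = -2.531.
E = E° − (0.0592/n) log Q = +0.56 − (0.0592/2)(-2.531) = +0.635 V.

+0.635 V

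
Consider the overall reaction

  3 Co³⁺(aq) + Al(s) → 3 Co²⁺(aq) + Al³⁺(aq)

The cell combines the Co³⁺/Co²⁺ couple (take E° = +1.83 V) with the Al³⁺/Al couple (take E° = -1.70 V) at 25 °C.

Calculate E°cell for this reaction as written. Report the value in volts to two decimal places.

+3.53 V

The Co³⁺/Co²⁺ couple has the higher reduction potential, so it is the cathode; Al³⁺/Al is oxidised at the anode.
E°cell = E°(cathode) − E°(anode) = (+1.83) − (-1.70) = +3.53 V.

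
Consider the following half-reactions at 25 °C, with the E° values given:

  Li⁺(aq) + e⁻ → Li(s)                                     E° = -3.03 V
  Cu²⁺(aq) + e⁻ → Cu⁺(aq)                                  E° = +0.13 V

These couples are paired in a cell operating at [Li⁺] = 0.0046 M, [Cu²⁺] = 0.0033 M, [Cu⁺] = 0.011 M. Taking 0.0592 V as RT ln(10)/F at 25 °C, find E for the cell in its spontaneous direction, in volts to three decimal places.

Cu²⁺/Cu⁺ is the cathode (higher E°), Li⁺/Li the anode: E°cell = +0.13 − (-3.03) = +3.16 V, n = 1.
Overall: Cu²⁺(aq) + Li(s) → Cu⁺(aq) + Li⁺(aq)
Q = [Cu⁺]·[Li⁺] / ([Cu²⁺]); log Q = -1.814.
E = E° − (0.0592/n) log Q = +3.16 − (0.0592/1)(-1.814) = +3.267 V.

+3.267 V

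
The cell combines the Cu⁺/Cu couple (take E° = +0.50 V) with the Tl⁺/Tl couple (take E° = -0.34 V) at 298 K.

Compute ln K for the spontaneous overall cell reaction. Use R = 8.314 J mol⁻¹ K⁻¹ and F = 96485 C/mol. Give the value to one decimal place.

Cathode: Cu⁺/Cu; anode: Tl⁺/Tl. E°cell = (+0.50) − (-0.34) = +0.84 V, with n = 1.
ΔG° = −nFE° = −RT ln K, so ln K = nFE°/(RT) = (1)(96485)(+0.84) / ((8.314)(298)) = 32.712.

32.7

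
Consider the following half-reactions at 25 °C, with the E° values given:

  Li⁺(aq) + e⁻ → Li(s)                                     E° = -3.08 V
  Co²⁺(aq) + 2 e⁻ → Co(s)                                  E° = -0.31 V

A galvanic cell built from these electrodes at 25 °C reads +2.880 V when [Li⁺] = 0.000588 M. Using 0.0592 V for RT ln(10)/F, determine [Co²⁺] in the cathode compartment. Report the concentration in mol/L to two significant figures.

0.0018 M

Co²⁺/Co is the cathode, Li⁺/Li the anode: E°cell = +2.77 V, n = 2.
Overall reaction: Co²⁺(aq) + 2 Li(s) → Co(s) + 2 Li⁺(aq); Q = [Li⁺]^2/[Co²⁺]^1.
From E = E° − (0.0592/n) log Q: log Q = (E° − E)·n/0.0592 = (+2.77 − (+2.880))·2/0.0592 = -3.7162.
So 1·log[Co²⁺] = 2·log(0.000588) − log Q = -6.4612 − (-3.7162) = -2.7450; [Co²⁺] = 10^(-2.7450) ≈ 0.0018 M.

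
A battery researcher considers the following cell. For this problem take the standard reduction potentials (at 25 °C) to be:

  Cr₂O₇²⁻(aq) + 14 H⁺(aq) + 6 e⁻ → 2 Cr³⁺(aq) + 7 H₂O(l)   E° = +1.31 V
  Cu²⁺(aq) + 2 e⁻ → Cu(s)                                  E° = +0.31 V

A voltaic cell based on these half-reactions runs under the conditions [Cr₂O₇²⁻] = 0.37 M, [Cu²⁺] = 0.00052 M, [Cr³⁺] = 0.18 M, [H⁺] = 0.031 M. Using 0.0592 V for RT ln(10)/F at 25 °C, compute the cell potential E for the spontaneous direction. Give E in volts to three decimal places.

Cr₂O₇²⁻/Cr³⁺ is the cathode (higher E°), Cu²⁺/Cu the anode: E°cell = +1.31 − (+0.31) = +1.00 V, n = 6.
Overall: Cr₂O₇²⁻(aq) + 14 H⁺(aq) + 3 Cu(s) → 2 Cr³⁺(aq) + 7 H₂O(l) + 3 Cu²⁺(aq)
Q = [Cr³⁺]^2·[Cu²⁺]^3 / ([Cr₂O₇²⁻]·[H⁺]^14); log Q = 10.211.
E = E° − (0.0592/n) log Q = +1.00 − (0.0592/6)(10.211) = +0.899 V.

+0.899 V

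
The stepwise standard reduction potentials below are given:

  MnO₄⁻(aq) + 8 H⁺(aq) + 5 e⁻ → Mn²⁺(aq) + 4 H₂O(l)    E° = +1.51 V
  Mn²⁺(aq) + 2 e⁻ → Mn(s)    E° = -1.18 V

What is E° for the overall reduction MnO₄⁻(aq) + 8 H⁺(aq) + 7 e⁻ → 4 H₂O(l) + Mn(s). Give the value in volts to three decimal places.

Standard free energies of sequential steps add: ΔG°₃ = ΔG°₁ + ΔG°₂, so n₃E°₃ = n₁E°₁ + n₂E°₂.
E°₃ = (5×+1.51 + 2×-1.18) / 7 = (+5.190) / 7 = +0.741 V.
Simply averaging or adding the two E° values would be wrong; the electron-weighted sum is required.

+0.741 V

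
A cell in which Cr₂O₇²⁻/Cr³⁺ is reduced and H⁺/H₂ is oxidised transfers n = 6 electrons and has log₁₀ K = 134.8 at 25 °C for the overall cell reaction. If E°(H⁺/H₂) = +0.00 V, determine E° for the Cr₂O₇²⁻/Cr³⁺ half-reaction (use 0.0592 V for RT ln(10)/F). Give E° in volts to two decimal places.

E°cell = (0.0592/n)·log K = (0.0592/6)(134.8) = +1.330 V.
Since Cr₂O₇²⁻/Cr³⁺ is the cathode and H⁺/H₂ the anode, E°cell = E°(Cr₂O₇²⁻/Cr³⁺) − E°(H⁺/H₂).
So E°(Cr₂O₇²⁻/Cr³⁺) = E°cell + E°(H⁺/H₂) = +1.330 + (+0.00) = +1.33 V.

+1.33 V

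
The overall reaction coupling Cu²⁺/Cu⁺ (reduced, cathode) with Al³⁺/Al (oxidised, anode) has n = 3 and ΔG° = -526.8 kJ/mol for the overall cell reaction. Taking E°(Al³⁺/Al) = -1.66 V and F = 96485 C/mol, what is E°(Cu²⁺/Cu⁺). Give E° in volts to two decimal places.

E°cell = −ΔG°/(nF) = −(-526.8×10³)/((3)(96485)) = +1.820 V.
Since Cu²⁺/Cu⁺ is the cathode and Al³⁺/Al the anode, E°cell = E°(Cu²⁺/Cu⁺) − E°(Al³⁺/Al).
So E°(Cu²⁺/Cu⁺) = E°cell + E°(Al³⁺/Al) = +1.820 + (-1.66) = +0.16 V.

+0.16 V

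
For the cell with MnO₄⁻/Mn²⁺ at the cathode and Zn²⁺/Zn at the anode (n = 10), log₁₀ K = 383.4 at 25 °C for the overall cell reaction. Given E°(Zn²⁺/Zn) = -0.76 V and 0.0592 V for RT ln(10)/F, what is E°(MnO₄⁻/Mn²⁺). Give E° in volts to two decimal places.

E°cell = (0.0592/n)·log K = (0.0592/10)(383.4) = +2.270 V.
Since MnO₄⁻/Mn²⁺ is the cathode and Zn²⁺/Zn the anode, E°cell = E°(MnO₄⁻/Mn²⁺) − E°(Zn²⁺/Zn).
So E°(MnO₄⁻/Mn²⁺) = E°cell + E°(Zn²⁺/Zn) = +2.270 + (-0.76) = +1.51 V.

+1.51 V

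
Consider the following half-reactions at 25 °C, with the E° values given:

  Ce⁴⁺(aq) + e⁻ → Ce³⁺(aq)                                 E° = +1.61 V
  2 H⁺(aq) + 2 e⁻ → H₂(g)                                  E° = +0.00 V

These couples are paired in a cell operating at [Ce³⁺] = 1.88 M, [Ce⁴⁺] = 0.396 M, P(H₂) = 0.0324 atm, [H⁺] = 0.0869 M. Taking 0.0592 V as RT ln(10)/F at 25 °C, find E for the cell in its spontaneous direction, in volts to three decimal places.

Ce⁴⁺/Ce³⁺ is the cathode (higher E°), H⁺/H₂ the anode: E°cell = +1.61 − (+0.00) = +1.61 V, n = 2.
Overall: 2 Ce⁴⁺(aq) + H₂(g) → 2 Ce³⁺(aq) + 2 H⁺(aq)
Q = [Ce³⁺]^2·[H⁺]^2 / ([Ce⁴⁺]^2·P(H₂)); log Q = 0.720.
E = E° − (0.0592/n) log Q = +1.61 − (0.0592/2)(0.720) = +1.589 V.

+1.589 V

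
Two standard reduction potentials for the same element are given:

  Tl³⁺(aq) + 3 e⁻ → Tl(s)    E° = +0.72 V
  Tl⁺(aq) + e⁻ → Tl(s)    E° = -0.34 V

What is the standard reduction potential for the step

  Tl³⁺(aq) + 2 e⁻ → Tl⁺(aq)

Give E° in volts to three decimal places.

+1.250 V

Sequential free energies add, so n₃E°₃ = n₁E°₁ + n₂E°₂.
With n₃ = 3, and the known step contributing 1×(-0.34) V, the unknown satisfies 2·E° = 3×(+0.72) − 1×(-0.34) = +2.500.
E° = +2.500 / 2 = +1.250 V.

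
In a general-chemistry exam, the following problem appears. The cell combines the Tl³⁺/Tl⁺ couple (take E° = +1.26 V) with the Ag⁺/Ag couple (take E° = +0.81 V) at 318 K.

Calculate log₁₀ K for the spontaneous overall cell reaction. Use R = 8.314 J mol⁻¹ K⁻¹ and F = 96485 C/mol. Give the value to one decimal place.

14.3

Cathode: Tl³⁺/Tl⁺; anode: Ag⁺/Ag. E°cell = (+1.26) − (+0.81) = +0.45 V, with n = 2.
ΔG° = −nFE° = −RT ln K, so ln K = nFE°/(RT) = (2)(96485)(+0.45) / ((8.314)(318)) = 32.845.
log₁₀ K = 32.845 / ln 10 = 14.3.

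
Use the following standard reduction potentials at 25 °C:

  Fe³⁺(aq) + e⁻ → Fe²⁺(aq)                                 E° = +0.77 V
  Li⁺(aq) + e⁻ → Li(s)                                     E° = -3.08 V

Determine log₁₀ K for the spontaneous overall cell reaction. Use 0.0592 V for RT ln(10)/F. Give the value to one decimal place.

65.0

Cathode: Fe³⁺/Fe²⁺; anode: Li⁺/Li. E°cell = +3.85 V, n = 1.
log K = nE°cell / 0.0592 = (1)(+3.85) / 0.0592 = 65.0.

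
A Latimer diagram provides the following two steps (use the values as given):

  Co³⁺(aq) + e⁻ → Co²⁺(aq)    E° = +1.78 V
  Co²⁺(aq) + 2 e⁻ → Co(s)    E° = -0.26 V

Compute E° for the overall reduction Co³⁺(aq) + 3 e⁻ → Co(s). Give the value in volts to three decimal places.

Adding the free-energy changes (−nFE°) of the two steps gives −n₃FE°₃ = −n₁FE°₁ − n₂FE°₂.
E°₃ = (1×+1.78 + 2×-0.26) / 3 = (+1.260) / 3 = +0.420 V.
E° values themselves are not directly additive — weighting by electron count is essential.

+0.420 V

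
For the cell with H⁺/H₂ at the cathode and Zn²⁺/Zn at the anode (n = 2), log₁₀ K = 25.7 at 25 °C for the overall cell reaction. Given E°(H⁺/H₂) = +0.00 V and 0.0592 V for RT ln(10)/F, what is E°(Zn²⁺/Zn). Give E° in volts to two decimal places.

-0.76 V

E°cell = (0.0592/n)·log K = (0.0592/2)(25.7) = +0.761 V.
Since H⁺/H₂ is the cathode and Zn²⁺/Zn the anode, E°cell = E°(H⁺/H₂) − E°(Zn²⁺/Zn).
So E°(Zn²⁺/Zn) = E°(H⁺/H₂) − E°cell = (+0.00) − (+0.761) = -0.76 V.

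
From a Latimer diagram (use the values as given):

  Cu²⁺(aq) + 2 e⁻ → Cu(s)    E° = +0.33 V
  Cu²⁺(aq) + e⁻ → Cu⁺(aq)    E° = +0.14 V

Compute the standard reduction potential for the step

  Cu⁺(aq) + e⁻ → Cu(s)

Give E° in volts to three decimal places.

+0.520 V

Sequential free energies add, so n₃E°₃ = n₁E°₁ + n₂E°₂.
With n₃ = 2, and the known step contributing 1×(+0.14) V, the unknown satisfies 1·E° = 2×(+0.33) − 1×(+0.14) = +0.520.
E° = +0.520 / 1 = +0.520 V.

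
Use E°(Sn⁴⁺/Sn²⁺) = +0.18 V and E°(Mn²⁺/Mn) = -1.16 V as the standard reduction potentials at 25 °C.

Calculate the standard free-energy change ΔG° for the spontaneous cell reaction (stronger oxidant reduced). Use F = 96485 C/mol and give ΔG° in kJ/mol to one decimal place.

-258.6 kJ/mol

Sn⁴⁺/Sn²⁺ (E° = +0.18 V) is the cathode; Mn²⁺/Mn (E° = -1.16 V) is the anode, so E°cell = +1.34 V.
Balancing electrons gives n = 2 (lcm of 2 and 2).
ΔG° = −nFE° = −(2)(96485)(+1.34) = -258,580 J = -258.6 kJ/mol.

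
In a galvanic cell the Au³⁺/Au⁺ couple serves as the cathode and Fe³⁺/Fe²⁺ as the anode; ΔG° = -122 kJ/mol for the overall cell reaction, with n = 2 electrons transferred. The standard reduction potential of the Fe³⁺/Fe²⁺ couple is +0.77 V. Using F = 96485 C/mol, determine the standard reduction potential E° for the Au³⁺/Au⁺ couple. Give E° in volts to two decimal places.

E°cell = −ΔG°/(nF) = −(-122×10³)/((2)(96485)) = +0.632 V.
Since Au³⁺/Au⁺ is the cathode and Fe³⁺/Fe²⁺ the anode, E°cell = E°(Au³⁺/Au⁺) − E°(Fe³⁺/Fe²⁺).
So E°(Au³⁺/Au⁺) = E°cell + E°(Fe³⁺/Fe²⁺) = +0.632 + (+0.77) = +1.40 V.

+1.40 V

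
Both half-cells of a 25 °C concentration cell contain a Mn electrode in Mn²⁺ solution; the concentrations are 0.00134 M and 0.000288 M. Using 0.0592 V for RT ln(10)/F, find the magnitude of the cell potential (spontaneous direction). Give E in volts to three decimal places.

For a concentration cell E°cell = 0. The 0.00134 M side is the cathode (reduction is favoured where [Mn²⁺] is higher).
With n = 2, E = −(0.0592/2) log([Mn²⁺]ₐₙ/[Mn²⁺]꜀ₐₜ) = −(0.0592/2) log(0.000288/0.00134) = −(0.0592/2)(-0.668) = +0.020 V.

+0.020 V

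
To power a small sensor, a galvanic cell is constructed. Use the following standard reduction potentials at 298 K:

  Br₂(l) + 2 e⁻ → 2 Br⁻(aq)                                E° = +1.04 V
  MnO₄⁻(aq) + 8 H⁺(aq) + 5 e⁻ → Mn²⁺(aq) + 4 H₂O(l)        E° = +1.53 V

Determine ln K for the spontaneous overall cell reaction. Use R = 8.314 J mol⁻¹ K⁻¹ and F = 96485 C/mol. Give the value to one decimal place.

Cathode: MnO₄⁻/Mn²⁺; anode: Br₂/Br⁻. E°cell = (+1.53) − (+1.04) = +0.49 V, with n = 10.
ΔG° = −nFE° = −RT ln K, so ln K = nFE°/(RT) = (10)(96485)(+0.49) / ((8.314)(298)) = 190.823.

190.8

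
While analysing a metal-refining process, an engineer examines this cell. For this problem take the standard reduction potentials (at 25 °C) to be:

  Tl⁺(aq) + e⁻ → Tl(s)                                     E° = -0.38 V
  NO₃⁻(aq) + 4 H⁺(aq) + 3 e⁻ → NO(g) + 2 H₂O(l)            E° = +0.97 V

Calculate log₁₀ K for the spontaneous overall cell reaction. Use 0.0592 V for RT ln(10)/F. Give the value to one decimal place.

68.4

Cathode: NO₃⁻/NO; anode: Tl⁺/Tl. E°cell = +1.35 V, n = 3.
log K = nE°cell / 0.0592 = (3)(+1.35) / 0.0592 = 68.4.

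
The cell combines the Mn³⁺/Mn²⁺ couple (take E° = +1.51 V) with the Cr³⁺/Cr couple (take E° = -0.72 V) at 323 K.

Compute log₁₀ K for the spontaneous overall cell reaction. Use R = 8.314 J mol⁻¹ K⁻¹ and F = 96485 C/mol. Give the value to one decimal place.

104.4

Cathode: Mn³⁺/Mn²⁺; anode: Cr³⁺/Cr. E°cell = (+1.51) − (-0.72) = +2.23 V, with n = 3.
ΔG° = −nFE° = −RT ln K, so ln K = nFE°/(RT) = (3)(96485)(+2.23) / ((8.314)(323)) = 240.366.
log₁₀ K = 240.366 / ln 10 = 104.4.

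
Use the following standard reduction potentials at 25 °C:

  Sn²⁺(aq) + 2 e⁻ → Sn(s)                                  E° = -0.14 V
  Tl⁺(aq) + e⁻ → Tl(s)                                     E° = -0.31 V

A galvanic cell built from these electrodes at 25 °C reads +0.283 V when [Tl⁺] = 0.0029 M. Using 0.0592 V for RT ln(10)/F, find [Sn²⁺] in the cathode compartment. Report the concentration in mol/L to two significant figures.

0.055 M

Sn²⁺/Sn is the cathode, Tl⁺/Tl the anode: E°cell = +0.17 V, n = 2.
Overall reaction: Sn²⁺(aq) + 2 Tl(s) → Sn(s) + 2 Tl⁺(aq); Q = [Tl⁺]^2/[Sn²⁺]^1.
From E = E° − (0.0592/n) log Q: log Q = (E° − E)·n/0.0592 = (+0.17 − (+0.283))·2/0.0592 = -3.8176.
So 1·log[Sn²⁺] = 2·log(0.0029) − log Q = -5.0752 − (-3.8176) = -1.2576; [Sn²⁺] = 10^(-1.2576) ≈ 0.055 M.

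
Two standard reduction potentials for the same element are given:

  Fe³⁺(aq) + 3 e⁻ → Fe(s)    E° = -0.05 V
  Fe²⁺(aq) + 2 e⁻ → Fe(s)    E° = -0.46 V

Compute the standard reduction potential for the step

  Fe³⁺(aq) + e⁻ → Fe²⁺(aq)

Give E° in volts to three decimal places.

+0.770 V

Sequential free energies add, so n₃E°₃ = n₁E°₁ + n₂E°₂.
With n₃ = 3, and the known step contributing 2×(-0.46) V, the unknown satisfies 1·E° = 3×(-0.05) − 2×(-0.46) = +0.770.
E° = +0.770 / 1 = +0.770 V.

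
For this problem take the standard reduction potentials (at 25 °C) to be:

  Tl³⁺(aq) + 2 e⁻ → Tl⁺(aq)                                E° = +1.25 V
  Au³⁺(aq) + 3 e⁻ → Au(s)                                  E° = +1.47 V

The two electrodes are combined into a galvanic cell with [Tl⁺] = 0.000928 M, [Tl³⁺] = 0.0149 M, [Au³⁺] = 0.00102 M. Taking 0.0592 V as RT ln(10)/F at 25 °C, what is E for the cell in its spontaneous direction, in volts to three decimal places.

+0.125 V

Au³⁺/Au is the cathode (higher E°), Tl³⁺/Tl⁺ the anode: E°cell = +1.47 − (+1.25) = +0.22 V, n = 6.
Overall: 2 Au³⁺(aq) + 3 Tl⁺(aq) → 2 Au(s) + 3 Tl³⁺(aq)
Q = [Tl³⁺]^3 / ([Au³⁺]^2·[Tl⁺]^3); log Q = 9.600.
E = E° − (0.0592/n) log Q = +0.22 − (0.0592/6)(9.600) = +0.125 V.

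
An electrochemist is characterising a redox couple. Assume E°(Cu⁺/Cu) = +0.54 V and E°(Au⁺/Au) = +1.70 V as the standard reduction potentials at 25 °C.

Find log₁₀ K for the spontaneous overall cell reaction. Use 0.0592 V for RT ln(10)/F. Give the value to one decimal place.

Cathode: Au⁺/Au; anode: Cu⁺/Cu. E°cell = +1.16 V, n = 1.
log K = nE°cell / 0.0592 = (1)(+1.16) / 0.0592 = 19.6.

19.6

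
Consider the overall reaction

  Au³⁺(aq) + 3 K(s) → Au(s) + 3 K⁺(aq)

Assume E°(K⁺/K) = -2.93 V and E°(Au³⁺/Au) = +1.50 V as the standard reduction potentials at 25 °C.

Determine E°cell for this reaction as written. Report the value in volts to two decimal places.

The Au³⁺/Au couple has the higher reduction potential, so it is the cathode; K⁺/K is oxidised at the anode.
E°cell = E°(cathode) − E°(anode) = (+1.50) − (-2.93) = +4.43 V.

+4.43 V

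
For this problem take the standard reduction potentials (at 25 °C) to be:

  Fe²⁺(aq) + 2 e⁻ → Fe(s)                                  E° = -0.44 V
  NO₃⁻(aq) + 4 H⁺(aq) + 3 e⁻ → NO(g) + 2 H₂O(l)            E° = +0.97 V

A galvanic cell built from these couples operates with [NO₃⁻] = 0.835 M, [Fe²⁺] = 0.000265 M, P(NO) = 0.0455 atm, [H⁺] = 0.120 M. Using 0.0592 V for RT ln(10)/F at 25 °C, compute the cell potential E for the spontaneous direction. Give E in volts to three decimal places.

+1.468 V

NO₃⁻/NO is the cathode (higher E°), Fe²⁺/Fe the anode: E°cell = +0.97 − (-0.44) = +1.41 V, n = 6.
Overall: 2 NO₃⁻(aq) + 8 H⁺(aq) + 3 Fe(s) → 2 NO(g) + 4 H₂O(l) + 3 Fe²⁺(aq)
Q = P(NO)^2·[Fe²⁺]^3 / ([NO₃⁻]^2·[H⁺]^8); log Q = -5.891.
E = E° − (0.0592/n) log Q = +1.41 − (0.0592/6)(-5.891) = +1.468 V.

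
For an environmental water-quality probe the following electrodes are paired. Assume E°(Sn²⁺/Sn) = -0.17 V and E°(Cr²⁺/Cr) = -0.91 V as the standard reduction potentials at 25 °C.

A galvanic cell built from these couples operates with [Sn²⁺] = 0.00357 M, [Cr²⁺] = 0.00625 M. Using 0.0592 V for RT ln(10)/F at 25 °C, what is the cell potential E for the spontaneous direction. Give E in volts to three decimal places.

Sn²⁺/Sn is the cathode (higher E°), Cr²⁺/Cr the anode: E°cell = -0.17 − (-0.91) = +0.74 V, n = 2.
Overall: Sn²⁺(aq) + Cr(s) → Sn(s) + Cr²⁺(aq)
Q = [Cr²⁺] / ([Sn²⁺]); log Q = 0.243.
E = E° − (0.0592/n) log Q = +0.74 − (0.0592/2)(0.243) = +0.733 V.

+0.733 V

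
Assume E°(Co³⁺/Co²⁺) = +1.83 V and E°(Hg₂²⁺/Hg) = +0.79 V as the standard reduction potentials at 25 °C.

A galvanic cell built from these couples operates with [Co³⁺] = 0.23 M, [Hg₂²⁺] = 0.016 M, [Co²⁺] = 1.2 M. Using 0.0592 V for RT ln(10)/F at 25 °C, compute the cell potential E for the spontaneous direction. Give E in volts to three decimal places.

Co³⁺/Co²⁺ is the cathode (higher E°), Hg₂²⁺/Hg the anode: E°cell = +1.83 − (+0.79) = +1.04 V, n = 2.
Overall: 2 Co³⁺(aq) + 2 Hg(l) → 2 Co²⁺(aq) + Hg₂²⁺(aq)
Q = [Co²⁺]^2·[Hg₂²⁺] / ([Co³⁺]^2); log Q = -0.361.
E = E° − (0.0592/n) log Q = +1.04 − (0.0592/2)(-0.361) = +1.051 V.

+1.051 V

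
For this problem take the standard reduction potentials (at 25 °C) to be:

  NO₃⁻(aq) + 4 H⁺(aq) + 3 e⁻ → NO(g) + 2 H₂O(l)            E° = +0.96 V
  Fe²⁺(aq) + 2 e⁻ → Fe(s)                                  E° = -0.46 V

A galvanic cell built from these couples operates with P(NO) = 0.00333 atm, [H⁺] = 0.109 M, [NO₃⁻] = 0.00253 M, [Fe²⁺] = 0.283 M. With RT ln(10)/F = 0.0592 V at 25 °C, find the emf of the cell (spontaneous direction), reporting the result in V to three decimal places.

+1.358 V

NO₃⁻/NO is the cathode (higher E°), Fe²⁺/Fe the anode: E°cell = +0.96 − (-0.46) = +1.42 V, n = 6.
Overall: 2 NO₃⁻(aq) + 8 H⁺(aq) + 3 Fe(s) → 2 NO(g) + 4 H₂O(l) + 3 Fe²⁺(aq)
Q = P(NO)^2·[Fe²⁺]^3 / ([NO₃⁻]^2·[H⁺]^8); log Q = 6.295.
E = E° − (0.0592/n) log Q = +1.42 − (0.0592/6)(6.295) = +1.358 V.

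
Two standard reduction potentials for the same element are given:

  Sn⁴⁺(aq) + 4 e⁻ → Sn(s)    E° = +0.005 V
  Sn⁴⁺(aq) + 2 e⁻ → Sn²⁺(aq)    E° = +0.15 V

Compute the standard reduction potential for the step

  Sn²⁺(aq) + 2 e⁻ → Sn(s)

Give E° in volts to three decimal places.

-0.140 V

Sequential free energies add, so n₃E°₃ = n₁E°₁ + n₂E°₂.
With n₃ = 4, and the known step contributing 2×(+0.15) V, the unknown satisfies 2·E° = 4×(+0.005) − 2×(+0.15) = -0.280.
E° = -0.280 / 2 = -0.140 V.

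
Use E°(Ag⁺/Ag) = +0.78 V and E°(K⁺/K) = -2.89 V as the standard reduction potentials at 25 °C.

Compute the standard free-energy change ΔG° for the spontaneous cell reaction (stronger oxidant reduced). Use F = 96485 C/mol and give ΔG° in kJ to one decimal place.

Ag⁺/Ag (E° = +0.78 V) is the cathode; K⁺/K (E° = -2.89 V) is the anode, so E°cell = +3.67 V.
Balancing electrons gives n = 1 (lcm of 1 and 1).
ΔG° = −nFE° = −(1)(96485)(+3.67) = -354,100 J = -354.1 kJ.

-354.1 kJ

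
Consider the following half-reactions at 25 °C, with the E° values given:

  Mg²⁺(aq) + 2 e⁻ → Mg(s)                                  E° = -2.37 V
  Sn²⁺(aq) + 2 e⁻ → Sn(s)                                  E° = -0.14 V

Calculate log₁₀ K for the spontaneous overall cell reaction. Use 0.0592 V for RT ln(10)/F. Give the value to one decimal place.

Cathode: Sn²⁺/Sn; anode: Mg²⁺/Mg. E°cell = +2.23 V, n = 2.
log K = nE°cell / 0.0592 = (2)(+2.23) / 0.0592 = 75.3.

75.3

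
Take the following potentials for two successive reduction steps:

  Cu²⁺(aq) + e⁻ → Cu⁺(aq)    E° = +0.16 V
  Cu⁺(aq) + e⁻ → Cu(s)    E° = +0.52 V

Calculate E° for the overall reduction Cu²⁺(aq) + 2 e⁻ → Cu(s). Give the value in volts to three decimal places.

+0.340 V

Since ΔG° = −nFE° is additive over sequential reductions, n₃E°₃ = n₁E°₁ + n₂E°₂.
E°₃ = (1×+0.16 + 1×+0.52) / 2 = (+0.680) / 2 = +0.340 V.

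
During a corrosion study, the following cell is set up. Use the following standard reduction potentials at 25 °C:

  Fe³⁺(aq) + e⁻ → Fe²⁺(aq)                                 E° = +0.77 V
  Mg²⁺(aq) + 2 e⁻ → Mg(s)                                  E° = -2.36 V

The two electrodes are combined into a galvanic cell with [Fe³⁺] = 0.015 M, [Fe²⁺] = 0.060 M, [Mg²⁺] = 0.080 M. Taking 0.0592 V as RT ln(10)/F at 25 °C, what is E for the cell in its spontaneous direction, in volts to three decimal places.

Fe³⁺/Fe²⁺ is the cathode (higher E°), Mg²⁺/Mg the anode: E°cell = +0.77 − (-2.36) = +3.13 V, n = 2.
Overall: 2 Fe³⁺(aq) + Mg(s) → 2 Fe²⁺(aq) + Mg²⁺(aq)
Q = [Fe²⁺]^2·[Mg²⁺] / ([Fe³⁺]^2); log Q = 0.107.
E = E° − (0.0592/n) log Q = +3.13 − (0.0592/2)(0.107) = +3.127 V.

+3.127 V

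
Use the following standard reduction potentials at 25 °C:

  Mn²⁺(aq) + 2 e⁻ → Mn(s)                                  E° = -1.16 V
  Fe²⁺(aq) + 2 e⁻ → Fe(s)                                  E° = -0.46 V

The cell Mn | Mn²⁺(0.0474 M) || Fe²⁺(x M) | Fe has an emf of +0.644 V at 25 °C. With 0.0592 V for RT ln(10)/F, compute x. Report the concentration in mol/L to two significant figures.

Fe²⁺/Fe is the cathode, Mn²⁺/Mn the anode: E°cell = +0.70 V, n = 2.
Overall reaction: Fe²⁺(aq) + Mn(s) → Fe(s) + Mn²⁺(aq); Q = [Mn²⁺]^1/[Fe²⁺]^1.
From E = E° − (0.0592/n) log Q: log Q = (E° − E)·n/0.0592 = (+0.70 − (+0.644))·2/0.0592 = 1.8919.
So 1·log[Fe²⁺] = 1·log(0.0474) − log Q = -1.3242 − (1.8919) = -3.2161; [Fe²⁺] = 10^(-3.2161) ≈ 0.00061 M.

0.00061 M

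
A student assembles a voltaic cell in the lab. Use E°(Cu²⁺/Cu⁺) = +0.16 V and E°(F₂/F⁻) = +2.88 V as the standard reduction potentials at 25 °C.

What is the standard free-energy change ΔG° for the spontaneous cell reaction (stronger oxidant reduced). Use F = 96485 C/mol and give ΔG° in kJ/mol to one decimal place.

F₂/F⁻ (E° = +2.88 V) is the cathode; Cu²⁺/Cu⁺ (E° = +0.16 V) is the anode, so E°cell = +2.72 V.
Balancing electrons gives n = 2 (lcm of 2 and 1).
ΔG° = −nFE° = −(2)(96485)(+2.72) = -524,878 J = -524.9 kJ/mol.

-524.9 kJ/mol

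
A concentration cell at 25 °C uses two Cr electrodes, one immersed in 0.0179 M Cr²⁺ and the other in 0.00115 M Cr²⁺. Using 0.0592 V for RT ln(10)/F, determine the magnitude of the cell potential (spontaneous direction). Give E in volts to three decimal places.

For a concentration cell E°cell = 0. The 0.0179 M side is the cathode (reduction is favoured where [Cr²⁺] is higher).
With n = 2, E = −(0.0592/2) log([Cr²⁺]ₐₙ/[Cr²⁺]꜀ₐₜ) = −(0.0592/2) log(0.00115/0.0179) = −(0.0592/2)(-1.192) = +0.035 V.

+0.035 V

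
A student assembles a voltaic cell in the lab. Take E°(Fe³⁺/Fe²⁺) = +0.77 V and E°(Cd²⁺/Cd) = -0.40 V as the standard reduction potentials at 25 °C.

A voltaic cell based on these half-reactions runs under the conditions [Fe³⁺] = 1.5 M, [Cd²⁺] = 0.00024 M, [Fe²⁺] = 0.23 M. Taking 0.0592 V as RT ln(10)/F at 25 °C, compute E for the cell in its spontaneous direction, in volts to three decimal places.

Fe³⁺/Fe²⁺ is the cathode (higher E°), Cd²⁺/Cd the anode: E°cell = +0.77 − (-0.40) = +1.17 V, n = 2.
Overall: 2 Fe³⁺(aq) + Cd(s) → 2 Fe²⁺(aq) + Cd²⁺(aq)
Q = [Fe²⁺]^2·[Cd²⁺] / ([Fe³⁺]^2); log Q = -5.249.
E = E° − (0.0592/n) log Q = +1.17 − (0.0592/2)(-5.249) = +1.325 V.

+1.325 V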